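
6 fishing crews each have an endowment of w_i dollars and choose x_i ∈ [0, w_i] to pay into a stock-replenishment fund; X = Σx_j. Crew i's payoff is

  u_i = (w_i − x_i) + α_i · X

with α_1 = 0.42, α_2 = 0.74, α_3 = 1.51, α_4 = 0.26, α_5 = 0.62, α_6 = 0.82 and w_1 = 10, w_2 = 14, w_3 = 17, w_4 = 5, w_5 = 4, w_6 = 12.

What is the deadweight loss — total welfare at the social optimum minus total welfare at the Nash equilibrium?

151.65

∂u_i/∂x_i = α_i − 1, so crew i contributes w_i if α_i > 1, else 0.
α_i > 1 for i ∈ {3}; NE contributions (0, 0, 17, 0, 0, 0), X = 17.
W^NE = Σw_i − X^NE + (Σα_i)·X^NE = 62 + 3.37·17 = 119.29.
Planner: ∂(Σu_j)/∂x_i = Σα_j − 1 = 3.37 > 0, so everyone contributes w_i; X^SO = 62, W^SO = 62 + 3.37·62 = 270.94.
Deadweight loss = 151.65.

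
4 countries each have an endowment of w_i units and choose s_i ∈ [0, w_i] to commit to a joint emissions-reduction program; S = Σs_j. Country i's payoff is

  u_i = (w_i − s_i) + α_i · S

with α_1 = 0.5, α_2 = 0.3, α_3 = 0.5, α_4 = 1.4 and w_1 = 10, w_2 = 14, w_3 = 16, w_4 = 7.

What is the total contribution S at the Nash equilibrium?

∂u_i/∂s_i = α_i − 1, so country i contributes w_i if α_i > 1, else 0.
α_i > 1 for i ∈ {4}; NE contributions (0, 0, 0, 7), S = 7.

7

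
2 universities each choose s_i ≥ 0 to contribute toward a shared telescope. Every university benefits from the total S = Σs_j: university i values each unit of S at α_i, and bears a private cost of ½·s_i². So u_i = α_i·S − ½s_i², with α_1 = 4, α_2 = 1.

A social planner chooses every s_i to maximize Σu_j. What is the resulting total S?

10

Planner FOC: ∂(Σu_j)/∂s_i = (Σα_j) − s_i = 0, so s_i^SO = Σα_j = 5 for every i; S^SO = 10.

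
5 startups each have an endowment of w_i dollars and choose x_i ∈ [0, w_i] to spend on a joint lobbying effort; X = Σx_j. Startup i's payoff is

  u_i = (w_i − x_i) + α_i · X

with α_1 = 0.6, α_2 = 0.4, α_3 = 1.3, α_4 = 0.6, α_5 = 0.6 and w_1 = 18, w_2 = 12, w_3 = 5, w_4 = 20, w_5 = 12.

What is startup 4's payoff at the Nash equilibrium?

∂u_i/∂x_i = α_i − 1, so startup i contributes w_i if α_i > 1, else 0.
α_i > 1 for i ∈ {3}; NE contributions (0, 0, 5, 0, 0), X = 5.
u_4 = (20 − 0) + 0.6·5 = 23.

23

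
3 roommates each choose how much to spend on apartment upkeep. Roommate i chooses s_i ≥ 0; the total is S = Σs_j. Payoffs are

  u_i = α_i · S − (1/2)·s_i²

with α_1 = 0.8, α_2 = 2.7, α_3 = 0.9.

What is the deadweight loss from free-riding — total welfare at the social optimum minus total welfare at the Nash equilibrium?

Roommate i's FOC: ∂u_i/∂s_i = α_i − s_i = 0, so s_i* = α_i.
NE contributions = (0.8, 2.7, 0.9); S = 4.4.
W^NE = (Σα)·S − ½Σα_i² = 4.4² − ½·8.74 = 14.99.
Planner sets s_i = Σα_j = 4.4 for every i, so S^SO = 3·4.4 = 13.2.
W^SO = (Σα)·S^SO − ½·3·(Σα)² = (3/2)·4.4² = 29.04.
Deadweight loss = W^SO − W^NE = 14.05.

14.05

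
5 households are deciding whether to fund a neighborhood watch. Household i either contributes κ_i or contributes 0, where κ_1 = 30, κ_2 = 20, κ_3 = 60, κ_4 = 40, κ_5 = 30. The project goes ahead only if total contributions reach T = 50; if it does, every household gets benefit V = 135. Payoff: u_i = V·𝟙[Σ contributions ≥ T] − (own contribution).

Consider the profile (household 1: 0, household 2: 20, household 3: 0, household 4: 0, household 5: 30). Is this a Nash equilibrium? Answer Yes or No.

Yes

Total = 50 ≥ 50: provided.
Household 1 (pledges 0, payoff 135): pledging 30 → total 80, payoff 105. No gain.
Household 2 (pledges 20, payoff 115): dropping to 0 → total 30, payoff 0. No gain.
Household 3 (pledges 0, payoff 135): pledging 60 → total 110, payoff 75. No gain.
Household 4 (pledges 0, payoff 135): pledging 40 → total 90, payoff 95. No gain.
Household 5 (pledges 30, payoff 105): dropping to 0 → total 20, payoff 0. No gain.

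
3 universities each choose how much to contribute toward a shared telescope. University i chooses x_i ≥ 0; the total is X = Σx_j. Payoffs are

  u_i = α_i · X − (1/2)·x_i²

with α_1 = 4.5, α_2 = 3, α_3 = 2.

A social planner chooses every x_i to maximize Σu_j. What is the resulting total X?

Planner FOC: ∂(Σu_j)/∂x_i = (Σα_j) − x_i = 0, so x_i^SO = Σα_j = 9.5 for every i; X^SO = 28.5.

28.5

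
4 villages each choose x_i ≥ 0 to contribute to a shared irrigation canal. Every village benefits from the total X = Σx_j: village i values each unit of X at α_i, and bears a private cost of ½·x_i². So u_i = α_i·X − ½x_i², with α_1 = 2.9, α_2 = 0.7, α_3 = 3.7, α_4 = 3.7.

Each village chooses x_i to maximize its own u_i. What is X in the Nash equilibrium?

11

Village i's FOC: ∂u_i/∂x_i = α_i − x_i = 0, so x_i* = α_i.
NE contributions = (2.9, 0.7, 3.7, 3.7); X = 11.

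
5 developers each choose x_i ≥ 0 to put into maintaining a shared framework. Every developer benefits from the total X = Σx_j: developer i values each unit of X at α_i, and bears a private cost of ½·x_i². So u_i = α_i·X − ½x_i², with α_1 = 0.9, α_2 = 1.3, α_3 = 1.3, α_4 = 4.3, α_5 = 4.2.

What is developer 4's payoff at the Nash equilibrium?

42.355

Developer i's FOC: ∂u_i/∂x_i = α_i − x_i = 0, so x_i* = α_i.
NE contributions = (0.9, 1.3, 1.3, 4.3, 4.2); X = 12.
u_4 = α_4·X − ½·(x_4)² = 4.3·12 − ½·4.3² = 42.355.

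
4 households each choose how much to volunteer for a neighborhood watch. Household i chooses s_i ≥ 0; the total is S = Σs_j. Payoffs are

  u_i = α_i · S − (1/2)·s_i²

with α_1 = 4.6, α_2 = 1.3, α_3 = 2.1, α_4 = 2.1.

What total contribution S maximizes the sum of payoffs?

Planner FOC: ∂(Σu_j)/∂s_i = (Σα_j) − s_i = 0, so s_i^SO = Σα_j = 10.1 for every i; S^SO = 40.4.

40.4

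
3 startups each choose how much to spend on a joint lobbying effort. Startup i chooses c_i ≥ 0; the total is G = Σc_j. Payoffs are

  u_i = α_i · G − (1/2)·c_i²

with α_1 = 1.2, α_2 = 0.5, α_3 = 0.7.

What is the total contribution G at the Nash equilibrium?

2.4

Startup i's FOC: ∂u_i/∂c_i = α_i − c_i = 0, so c_i* = α_i.
NE contributions = (1.2, 0.5, 0.7); G = 2.4.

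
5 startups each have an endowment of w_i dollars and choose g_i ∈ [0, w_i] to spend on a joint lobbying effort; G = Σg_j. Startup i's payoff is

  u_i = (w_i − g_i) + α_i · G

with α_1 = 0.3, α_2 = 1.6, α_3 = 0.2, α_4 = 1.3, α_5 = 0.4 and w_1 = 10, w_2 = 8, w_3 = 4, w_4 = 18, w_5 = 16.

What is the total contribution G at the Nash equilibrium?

∂u_i/∂g_i = α_i − 1, so startup i contributes w_i if α_i > 1, else 0.
α_i > 1 for i ∈ {2, 4}; NE contributions (0, 8, 0, 18, 0), G = 26.

26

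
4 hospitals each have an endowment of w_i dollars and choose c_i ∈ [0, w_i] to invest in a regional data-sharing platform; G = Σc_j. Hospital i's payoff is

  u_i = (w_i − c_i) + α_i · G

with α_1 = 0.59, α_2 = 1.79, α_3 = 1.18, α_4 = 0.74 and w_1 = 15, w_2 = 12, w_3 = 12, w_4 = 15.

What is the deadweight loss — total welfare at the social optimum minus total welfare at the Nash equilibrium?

99

∂u_i/∂c_i = α_i − 1, so hospital i contributes w_i if α_i > 1, else 0.
α_i > 1 for i ∈ {2, 3}; NE contributions (0, 12, 12, 0), G = 24.
W^NE = Σw_i − G^NE + (Σα_i)·G^NE = 54 + 3.3·24 = 133.2.
Planner: ∂(Σu_j)/∂c_i = Σα_j − 1 = 3.3 > 0, so everyone contributes w_i; G^SO = 54, W^SO = 54 + 3.3·54 = 232.2.
Deadweight loss = 99.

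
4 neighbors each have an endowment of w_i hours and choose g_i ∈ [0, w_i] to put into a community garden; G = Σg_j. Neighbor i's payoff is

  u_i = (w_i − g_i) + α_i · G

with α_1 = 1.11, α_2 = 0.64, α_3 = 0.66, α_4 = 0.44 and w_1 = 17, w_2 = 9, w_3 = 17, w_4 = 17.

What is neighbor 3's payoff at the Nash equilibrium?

∂u_i/∂g_i = α_i − 1, so neighbor i contributes w_i if α_i > 1, else 0.
α_i > 1 for i ∈ {1}; NE contributions (17, 0, 0, 0), G = 17.
u_3 = (17 − 0) + 0.66·17 = 28.22.

28.22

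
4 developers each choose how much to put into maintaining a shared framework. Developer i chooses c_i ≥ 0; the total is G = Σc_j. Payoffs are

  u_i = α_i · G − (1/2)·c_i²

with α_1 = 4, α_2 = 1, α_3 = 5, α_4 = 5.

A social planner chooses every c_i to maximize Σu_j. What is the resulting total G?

Planner FOC: ∂(Σu_j)/∂c_i = (Σα_j) − c_i = 0, so c_i^SO = Σα_j = 15 for every i; G^SO = 60.

60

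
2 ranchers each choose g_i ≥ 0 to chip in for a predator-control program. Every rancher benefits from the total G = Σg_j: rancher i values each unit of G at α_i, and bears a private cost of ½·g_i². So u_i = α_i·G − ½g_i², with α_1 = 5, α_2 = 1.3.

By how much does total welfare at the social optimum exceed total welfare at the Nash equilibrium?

Rancher i's FOC: ∂u_i/∂g_i = α_i − g_i = 0, so g_i* = α_i.
NE contributions = (5, 1.3); G = 6.3.
W^NE = (Σα)·G − ½Σα_i² = 6.3² − ½·26.69 = 26.345.
Planner sets g_i = Σα_j = 6.3 for every i, so G^SO = 2·6.3 = 12.6.
W^SO = (Σα)·G^SO − ½·2·(Σα)² = (2/2)·6.3² = 39.69.
Deadweight loss = W^SO − W^NE = 13.345.

13.345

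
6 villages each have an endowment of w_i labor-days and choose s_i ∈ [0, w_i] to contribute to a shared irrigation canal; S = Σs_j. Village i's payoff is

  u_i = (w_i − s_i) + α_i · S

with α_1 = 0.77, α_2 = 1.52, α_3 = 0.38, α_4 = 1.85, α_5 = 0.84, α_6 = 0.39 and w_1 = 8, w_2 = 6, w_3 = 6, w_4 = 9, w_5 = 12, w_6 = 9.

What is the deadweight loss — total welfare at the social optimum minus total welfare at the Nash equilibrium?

166.25

∂u_i/∂s_i = α_i − 1, so village i contributes w_i if α_i > 1, else 0.
α_i > 1 for i ∈ {2, 4}; NE contributions (0, 6, 0, 9, 0, 0), S = 15.
W^NE = Σw_i − S^NE + (Σα_i)·S^NE = 50 + 4.75·15 = 121.25.
Planner: ∂(Σu_j)/∂s_i = Σα_j − 1 = 4.75 > 0, so everyone contributes w_i; S^SO = 50, W^SO = 50 + 4.75·50 = 287.5.
Deadweight loss = 166.25.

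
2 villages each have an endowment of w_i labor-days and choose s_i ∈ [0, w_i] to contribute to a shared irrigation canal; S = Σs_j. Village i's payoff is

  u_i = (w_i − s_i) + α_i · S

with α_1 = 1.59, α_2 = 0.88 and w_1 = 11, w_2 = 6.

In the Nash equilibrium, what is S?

∂u_i/∂s_i = α_i − 1, so village i contributes w_i if α_i > 1, else 0.
α_i > 1 for i ∈ {1}; NE contributions (11, 0), S = 11.

11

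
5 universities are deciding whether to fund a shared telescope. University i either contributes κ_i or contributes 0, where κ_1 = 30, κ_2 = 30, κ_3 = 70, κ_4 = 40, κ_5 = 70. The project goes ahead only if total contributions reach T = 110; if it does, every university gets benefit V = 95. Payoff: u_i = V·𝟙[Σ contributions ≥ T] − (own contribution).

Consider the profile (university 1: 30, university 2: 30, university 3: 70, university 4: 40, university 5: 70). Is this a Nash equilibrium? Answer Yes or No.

Total = 240 ≥ 110: provided.
University 1 (pledges 30, payoff 65): dropping to 0 → total 210, payoff 95. Profitable deviation.

No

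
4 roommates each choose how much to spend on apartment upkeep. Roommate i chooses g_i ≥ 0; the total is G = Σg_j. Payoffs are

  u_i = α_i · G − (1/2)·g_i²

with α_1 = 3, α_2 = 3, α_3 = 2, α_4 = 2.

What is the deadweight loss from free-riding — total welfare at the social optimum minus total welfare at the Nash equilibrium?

113

Roommate i's FOC: ∂u_i/∂g_i = α_i − g_i = 0, so g_i* = α_i.
NE contributions = (3, 3, 2, 2); G = 10.
W^NE = (Σα)·G − ½Σα_i² = 10² − ½·26 = 87.
Planner sets g_i = Σα_j = 10 for every i, so G^SO = 4·10 = 40.
W^SO = (Σα)·G^SO − ½·4·(Σα)² = (4/2)·10² = 200.
Deadweight loss = W^SO − W^NE = 113.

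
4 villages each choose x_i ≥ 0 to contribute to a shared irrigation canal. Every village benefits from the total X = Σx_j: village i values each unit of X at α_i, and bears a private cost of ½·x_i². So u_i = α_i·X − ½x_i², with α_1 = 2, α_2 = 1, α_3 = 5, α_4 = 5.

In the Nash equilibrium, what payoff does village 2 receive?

Village i's FOC: ∂u_i/∂x_i = α_i − x_i = 0, so x_i* = α_i.
NE contributions = (2, 1, 5, 5); X = 13.
u_2 = α_2·X − ½·(x_2)² = 1·13 − ½·1² = 12.5.

12.5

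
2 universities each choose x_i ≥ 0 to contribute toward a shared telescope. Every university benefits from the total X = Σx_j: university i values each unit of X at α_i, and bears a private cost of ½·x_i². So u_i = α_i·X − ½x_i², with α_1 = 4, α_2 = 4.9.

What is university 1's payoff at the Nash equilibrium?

27.6

University i's FOC: ∂u_i/∂x_i = α_i − x_i = 0, so x_i* = α_i.
NE contributions = (4, 4.9); X = 8.9.
u_1 = α_1·X − ½·(x_1)² = 4·8.9 − ½·4² = 27.6.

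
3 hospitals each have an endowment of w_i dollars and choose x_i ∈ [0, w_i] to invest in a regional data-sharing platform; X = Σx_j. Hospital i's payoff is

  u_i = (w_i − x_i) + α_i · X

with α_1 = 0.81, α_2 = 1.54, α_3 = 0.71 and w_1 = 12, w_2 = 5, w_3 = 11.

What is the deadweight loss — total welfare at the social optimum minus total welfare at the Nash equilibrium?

47.38

∂u_i/∂x_i = α_i − 1, so hospital i contributes w_i if α_i > 1, else 0.
α_i > 1 for i ∈ {2}; NE contributions (0, 5, 0), X = 5.
W^NE = Σw_i − X^NE + (Σα_i)·X^NE = 28 + 2.06·5 = 38.3.
Planner: ∂(Σu_j)/∂x_i = Σα_j − 1 = 2.06 > 0, so everyone contributes w_i; X^SO = 28, W^SO = 28 + 2.06·28 = 85.68.
Deadweight loss = 47.38.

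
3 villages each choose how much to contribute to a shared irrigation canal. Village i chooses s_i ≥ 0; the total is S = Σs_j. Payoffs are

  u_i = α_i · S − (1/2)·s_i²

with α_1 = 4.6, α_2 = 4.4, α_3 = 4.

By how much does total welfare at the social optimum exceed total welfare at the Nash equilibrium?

Village i's FOC: ∂u_i/∂s_i = α_i − s_i = 0, so s_i* = α_i.
NE contributions = (4.6, 4.4, 4); S = 13.
W^NE = (Σα)·S − ½Σα_i² = 13² − ½·56.52 = 140.74.
Planner sets s_i = Σα_j = 13 for every i, so S^SO = 3·13 = 39.
W^SO = (Σα)·S^SO − ½·3·(Σα)² = (3/2)·13² = 253.5.
Deadweight loss = W^SO − W^NE = 112.76.

112.76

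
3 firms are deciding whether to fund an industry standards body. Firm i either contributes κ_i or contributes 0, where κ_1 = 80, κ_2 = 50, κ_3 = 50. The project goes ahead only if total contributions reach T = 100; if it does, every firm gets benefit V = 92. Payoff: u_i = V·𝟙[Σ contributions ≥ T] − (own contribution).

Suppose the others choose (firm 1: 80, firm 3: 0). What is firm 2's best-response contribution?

Others' total = 80. Contributing 50 brings total to 130 ≥ 100: gain V − κ_2 = 42.
Best response: 50.

50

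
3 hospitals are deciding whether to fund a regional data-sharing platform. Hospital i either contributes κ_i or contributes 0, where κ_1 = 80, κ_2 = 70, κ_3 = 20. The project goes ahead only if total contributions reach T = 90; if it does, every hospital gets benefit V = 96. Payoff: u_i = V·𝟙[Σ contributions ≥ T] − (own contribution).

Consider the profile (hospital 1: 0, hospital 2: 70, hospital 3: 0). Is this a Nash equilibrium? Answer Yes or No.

No

Total = 70 < 90: not provided.
Hospital 1 (pledges 0, payoff 0): pledging 80 → total 150, payoff 16. Profitable deviation.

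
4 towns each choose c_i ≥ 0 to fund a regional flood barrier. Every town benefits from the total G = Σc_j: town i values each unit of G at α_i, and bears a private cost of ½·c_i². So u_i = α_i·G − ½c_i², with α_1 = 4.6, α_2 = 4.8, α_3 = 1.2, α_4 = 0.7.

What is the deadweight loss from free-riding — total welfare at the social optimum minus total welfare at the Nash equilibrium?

150.755

Town i's FOC: ∂u_i/∂c_i = α_i − c_i = 0, so c_i* = α_i.
NE contributions = (4.6, 4.8, 1.2, 0.7); G = 11.3.
W^NE = (Σα)·G − ½Σα_i² = 11.3² − ½·46.13 = 104.625.
Planner sets c_i = Σα_j = 11.3 for every i, so G^SO = 4·11.3 = 45.2.
W^SO = (Σα)·G^SO − ½·4·(Σα)² = (4/2)·11.3² = 255.38.
Deadweight loss = W^SO − W^NE = 150.755.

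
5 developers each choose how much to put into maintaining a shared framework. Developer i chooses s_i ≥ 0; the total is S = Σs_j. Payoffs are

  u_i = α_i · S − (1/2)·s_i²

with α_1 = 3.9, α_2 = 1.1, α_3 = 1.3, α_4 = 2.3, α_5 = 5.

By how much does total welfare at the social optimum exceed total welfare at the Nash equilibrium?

Developer i's FOC: ∂u_i/∂s_i = α_i − s_i = 0, so s_i* = α_i.
NE contributions = (3.9, 1.1, 1.3, 2.3, 5); S = 13.6.
W^NE = (Σα)·S − ½Σα_i² = 13.6² − ½·48.4 = 160.76.
Planner sets s_i = Σα_j = 13.6 for every i, so S^SO = 5·13.6 = 68.
W^SO = (Σα)·S^SO − ½·5·(Σα)² = (5/2)·13.6² = 462.4.
Deadweight loss = W^SO − W^NE = 301.64.

301.64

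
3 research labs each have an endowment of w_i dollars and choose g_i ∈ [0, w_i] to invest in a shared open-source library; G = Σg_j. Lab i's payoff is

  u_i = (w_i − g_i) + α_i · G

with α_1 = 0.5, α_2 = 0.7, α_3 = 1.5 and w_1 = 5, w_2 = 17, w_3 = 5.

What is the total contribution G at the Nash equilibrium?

5

∂u_i/∂g_i = α_i − 1, so lab i contributes w_i if α_i > 1, else 0.
α_i > 1 for i ∈ {3}; NE contributions (0, 0, 5), G = 5.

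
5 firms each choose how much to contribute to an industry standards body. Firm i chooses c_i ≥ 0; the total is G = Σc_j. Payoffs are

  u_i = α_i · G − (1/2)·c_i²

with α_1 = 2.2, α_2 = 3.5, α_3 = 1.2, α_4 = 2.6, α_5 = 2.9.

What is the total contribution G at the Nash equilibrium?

Firm i's FOC: ∂u_i/∂c_i = α_i − c_i = 0, so c_i* = α_i.
NE contributions = (2.2, 3.5, 1.2, 2.6, 2.9); G = 12.4.

12.4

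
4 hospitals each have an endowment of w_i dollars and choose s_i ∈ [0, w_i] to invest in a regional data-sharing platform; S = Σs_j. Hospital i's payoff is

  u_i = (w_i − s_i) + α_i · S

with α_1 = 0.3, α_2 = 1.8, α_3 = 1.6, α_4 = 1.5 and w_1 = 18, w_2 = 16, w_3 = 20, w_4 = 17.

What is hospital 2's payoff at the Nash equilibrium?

∂u_i/∂s_i = α_i − 1, so hospital i contributes w_i if α_i > 1, else 0.
α_i > 1 for i ∈ {2, 3, 4}; NE contributions (0, 16, 20, 17), S = 53.
u_2 = (16 − 16) + 1.8·53 = 95.4.

95.4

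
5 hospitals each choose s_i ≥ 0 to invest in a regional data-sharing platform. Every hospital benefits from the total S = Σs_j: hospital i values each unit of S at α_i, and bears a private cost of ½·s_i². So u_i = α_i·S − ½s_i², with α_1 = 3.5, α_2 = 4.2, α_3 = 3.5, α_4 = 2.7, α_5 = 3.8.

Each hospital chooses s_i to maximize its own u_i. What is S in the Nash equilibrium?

Hospital i's FOC: ∂u_i/∂s_i = α_i − s_i = 0, so s_i* = α_i.
NE contributions = (3.5, 4.2, 3.5, 2.7, 3.8); S = 17.7.

17.7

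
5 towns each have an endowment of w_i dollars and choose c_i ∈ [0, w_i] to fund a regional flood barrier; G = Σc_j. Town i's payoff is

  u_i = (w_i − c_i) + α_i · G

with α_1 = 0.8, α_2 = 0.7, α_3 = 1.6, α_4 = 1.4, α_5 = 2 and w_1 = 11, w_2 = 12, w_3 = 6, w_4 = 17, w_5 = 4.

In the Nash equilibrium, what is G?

∂u_i/∂c_i = α_i − 1, so town i contributes w_i if α_i > 1, else 0.
α_i > 1 for i ∈ {3, 4, 5}; NE contributions (0, 0, 6, 17, 4), G = 27.

27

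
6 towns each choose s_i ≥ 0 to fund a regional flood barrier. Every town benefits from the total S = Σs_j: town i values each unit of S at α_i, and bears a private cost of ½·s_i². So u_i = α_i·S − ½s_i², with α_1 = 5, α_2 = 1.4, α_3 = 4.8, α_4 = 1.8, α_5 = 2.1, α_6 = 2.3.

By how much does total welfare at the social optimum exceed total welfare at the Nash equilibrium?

636.99

Town i's FOC: ∂u_i/∂s_i = α_i − s_i = 0, so s_i* = α_i.
NE contributions = (5, 1.4, 4.8, 1.8, 2.1, 2.3); S = 17.4.
W^NE = (Σα)·S − ½Σα_i² = 17.4² − ½·62.94 = 271.29.
Planner sets s_i = Σα_j = 17.4 for every i, so S^SO = 6·17.4 = 104.4.
W^SO = (Σα)·S^SO − ½·6·(Σα)² = (6/2)·17.4² = 908.28.
Deadweight loss = W^SO − W^NE = 636.99.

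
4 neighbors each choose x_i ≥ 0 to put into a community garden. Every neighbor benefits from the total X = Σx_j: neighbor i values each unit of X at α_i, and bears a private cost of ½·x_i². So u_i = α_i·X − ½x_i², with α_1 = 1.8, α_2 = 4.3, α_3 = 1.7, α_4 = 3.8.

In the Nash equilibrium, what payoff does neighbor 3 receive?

18.275

Neighbor i's FOC: ∂u_i/∂x_i = α_i − x_i = 0, so x_i* = α_i.
NE contributions = (1.8, 4.3, 1.7, 3.8); X = 11.6.
u_3 = α_3·X − ½·(x_3)² = 1.7·11.6 − ½·1.7² = 18.275.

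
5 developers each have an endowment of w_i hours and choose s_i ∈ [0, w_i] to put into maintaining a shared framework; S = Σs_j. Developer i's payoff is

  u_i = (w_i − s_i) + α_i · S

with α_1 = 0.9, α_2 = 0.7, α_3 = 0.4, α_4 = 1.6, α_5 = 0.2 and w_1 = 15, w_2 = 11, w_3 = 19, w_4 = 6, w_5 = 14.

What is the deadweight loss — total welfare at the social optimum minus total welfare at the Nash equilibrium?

165.2

∂u_i/∂s_i = α_i − 1, so developer i contributes w_i if α_i > 1, else 0.
α_i > 1 for i ∈ {4}; NE contributions (0, 0, 0, 6, 0), S = 6.
W^NE = Σw_i − S^NE + (Σα_i)·S^NE = 65 + 2.8·6 = 81.8.
Planner: ∂(Σu_j)/∂s_i = Σα_j − 1 = 2.8 > 0, so everyone contributes w_i; S^SO = 65, W^SO = 65 + 2.8·65 = 247.
Deadweight loss = 165.2.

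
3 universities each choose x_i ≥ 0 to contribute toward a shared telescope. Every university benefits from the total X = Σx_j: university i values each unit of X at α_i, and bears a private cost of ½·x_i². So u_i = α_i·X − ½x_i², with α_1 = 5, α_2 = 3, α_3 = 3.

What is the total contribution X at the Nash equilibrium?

11

University i's FOC: ∂u_i/∂x_i = α_i − x_i = 0, so x_i* = α_i.
NE contributions = (5, 3, 3); X = 11.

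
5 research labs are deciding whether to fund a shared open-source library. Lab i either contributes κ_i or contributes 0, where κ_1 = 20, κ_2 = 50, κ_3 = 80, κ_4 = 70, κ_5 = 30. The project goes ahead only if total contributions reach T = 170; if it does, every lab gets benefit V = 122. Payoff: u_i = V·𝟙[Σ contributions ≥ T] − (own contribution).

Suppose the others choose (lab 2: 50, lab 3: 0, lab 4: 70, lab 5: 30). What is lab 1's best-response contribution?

20

Others' total = 150. Contributing 20 brings total to 170 ≥ 170: gain V − κ_1 = 102.
Best response: 20.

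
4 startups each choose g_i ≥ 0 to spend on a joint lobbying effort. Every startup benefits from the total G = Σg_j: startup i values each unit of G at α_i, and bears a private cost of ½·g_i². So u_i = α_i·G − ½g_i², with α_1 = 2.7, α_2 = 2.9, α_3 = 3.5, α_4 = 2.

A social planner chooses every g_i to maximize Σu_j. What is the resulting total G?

Planner FOC: ∂(Σu_j)/∂g_i = (Σα_j) − g_i = 0, so g_i^SO = Σα_j = 11.1 for every i; G^SO = 44.4.

44.4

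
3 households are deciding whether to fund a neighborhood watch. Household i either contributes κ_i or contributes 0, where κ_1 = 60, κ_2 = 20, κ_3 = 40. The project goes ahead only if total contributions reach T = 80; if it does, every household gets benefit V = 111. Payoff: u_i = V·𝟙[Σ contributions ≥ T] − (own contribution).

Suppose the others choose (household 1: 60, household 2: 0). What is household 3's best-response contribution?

Others' total = 60. Contributing 40 brings total to 100 ≥ 80: gain V − κ_3 = 71.
Best response: 40.

40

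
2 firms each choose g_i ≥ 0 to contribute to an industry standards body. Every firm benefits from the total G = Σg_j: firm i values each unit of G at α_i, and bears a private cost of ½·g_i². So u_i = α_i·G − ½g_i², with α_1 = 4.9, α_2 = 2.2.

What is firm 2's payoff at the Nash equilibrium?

Firm i's FOC: ∂u_i/∂g_i = α_i − g_i = 0, so g_i* = α_i.
NE contributions = (4.9, 2.2); G = 7.1.
u_2 = α_2·G − ½·(g_2)² = 2.2·7.1 − ½·2.2² = 13.2.

13.2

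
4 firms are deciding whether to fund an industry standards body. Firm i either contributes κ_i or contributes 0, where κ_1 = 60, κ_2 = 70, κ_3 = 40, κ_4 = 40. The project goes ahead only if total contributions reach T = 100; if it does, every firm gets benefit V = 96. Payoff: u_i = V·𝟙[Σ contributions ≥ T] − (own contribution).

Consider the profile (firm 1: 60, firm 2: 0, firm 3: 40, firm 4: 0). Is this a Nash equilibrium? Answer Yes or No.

Total = 100 ≥ 100: provided.
Firm 1 (pledges 60, payoff 36): dropping to 0 → total 40, payoff 0. No gain.
Firm 2 (pledges 0, payoff 96): pledging 70 → total 170, payoff 26. No gain.
Firm 3 (pledges 40, payoff 56): dropping to 0 → total 60, payoff 0. No gain.
Firm 4 (pledges 0, payoff 96): pledging 40 → total 140, payoff 56. No gain.

Yes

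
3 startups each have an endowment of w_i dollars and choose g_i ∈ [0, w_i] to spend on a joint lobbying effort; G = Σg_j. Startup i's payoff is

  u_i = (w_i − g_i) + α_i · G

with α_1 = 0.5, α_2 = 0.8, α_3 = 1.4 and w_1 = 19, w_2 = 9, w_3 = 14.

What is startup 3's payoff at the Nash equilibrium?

19.6

∂u_i/∂g_i = α_i − 1, so startup i contributes w_i if α_i > 1, else 0.
α_i > 1 for i ∈ {3}; NE contributions (0, 0, 14), G = 14.
u_3 = (14 − 14) + 1.4·14 = 19.6.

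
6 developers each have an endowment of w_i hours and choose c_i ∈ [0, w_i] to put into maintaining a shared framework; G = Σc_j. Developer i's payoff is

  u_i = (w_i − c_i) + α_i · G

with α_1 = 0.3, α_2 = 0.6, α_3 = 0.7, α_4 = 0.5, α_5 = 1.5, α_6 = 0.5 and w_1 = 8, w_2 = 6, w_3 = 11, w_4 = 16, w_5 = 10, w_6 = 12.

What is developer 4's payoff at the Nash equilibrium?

21

∂u_i/∂c_i = α_i − 1, so developer i contributes w_i if α_i > 1, else 0.
α_i > 1 for i ∈ {5}; NE contributions (0, 0, 0, 0, 10, 0), G = 10.
u_4 = (16 − 0) + 0.5·10 = 21.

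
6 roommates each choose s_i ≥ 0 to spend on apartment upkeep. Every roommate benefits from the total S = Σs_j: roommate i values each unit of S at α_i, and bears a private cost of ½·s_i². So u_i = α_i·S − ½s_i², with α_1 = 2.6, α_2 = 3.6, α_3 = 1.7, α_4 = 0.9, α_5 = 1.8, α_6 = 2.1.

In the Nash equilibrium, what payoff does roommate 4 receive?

11.025

Roommate i's FOC: ∂u_i/∂s_i = α_i − s_i = 0, so s_i* = α_i.
NE contributions = (2.6, 3.6, 1.7, 0.9, 1.8, 2.1); S = 12.7.
u_4 = α_4·S − ½·(s_4)² = 0.9·12.7 − ½·0.9² = 11.025.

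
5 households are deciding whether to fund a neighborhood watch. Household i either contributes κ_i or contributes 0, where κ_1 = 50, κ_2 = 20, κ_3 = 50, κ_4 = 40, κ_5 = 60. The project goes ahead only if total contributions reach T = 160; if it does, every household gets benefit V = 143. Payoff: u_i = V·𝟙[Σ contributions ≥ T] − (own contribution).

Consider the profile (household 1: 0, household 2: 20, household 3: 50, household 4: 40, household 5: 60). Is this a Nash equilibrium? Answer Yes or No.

Total = 170 ≥ 160: provided.
Household 1 (pledges 0, payoff 143): pledging 50 → total 220, payoff 93. No gain.
Household 2 (pledges 20, payoff 123): dropping to 0 → total 150, payoff 0. No gain.
Household 3 (pledges 50, payoff 93): dropping to 0 → total 120, payoff 0. No gain.
Household 4 (pledges 40, payoff 103): dropping to 0 → total 130, payoff 0. No gain.
Household 5 (pledges 60, payoff 83): dropping to 0 → total 110, payoff 0. No gain.

Yes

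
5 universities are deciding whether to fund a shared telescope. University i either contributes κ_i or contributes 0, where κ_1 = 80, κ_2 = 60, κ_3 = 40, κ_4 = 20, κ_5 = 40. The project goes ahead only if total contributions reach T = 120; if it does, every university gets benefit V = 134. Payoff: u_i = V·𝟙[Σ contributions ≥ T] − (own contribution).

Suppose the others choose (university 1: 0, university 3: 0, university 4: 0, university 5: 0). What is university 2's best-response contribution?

0

Others' total = 0. Even contributing 60 gives 60 < 120: no benefit either way.
Best response: 0.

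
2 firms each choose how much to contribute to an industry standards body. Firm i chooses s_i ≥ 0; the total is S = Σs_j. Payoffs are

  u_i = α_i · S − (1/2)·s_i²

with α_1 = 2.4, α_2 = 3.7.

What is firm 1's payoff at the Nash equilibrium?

11.76

Firm i's FOC: ∂u_i/∂s_i = α_i − s_i = 0, so s_i* = α_i.
NE contributions = (2.4, 3.7); S = 6.1.
u_1 = α_1·S − ½·(s_1)² = 2.4·6.1 − ½·2.4² = 11.76.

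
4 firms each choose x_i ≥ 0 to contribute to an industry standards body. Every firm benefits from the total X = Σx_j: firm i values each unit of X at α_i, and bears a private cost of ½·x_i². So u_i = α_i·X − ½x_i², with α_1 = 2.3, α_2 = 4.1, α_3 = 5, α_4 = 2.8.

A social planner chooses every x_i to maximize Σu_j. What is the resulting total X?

Planner FOC: ∂(Σu_j)/∂x_i = (Σα_j) − x_i = 0, so x_i^SO = Σα_j = 14.2 for every i; X^SO = 56.8.

56.8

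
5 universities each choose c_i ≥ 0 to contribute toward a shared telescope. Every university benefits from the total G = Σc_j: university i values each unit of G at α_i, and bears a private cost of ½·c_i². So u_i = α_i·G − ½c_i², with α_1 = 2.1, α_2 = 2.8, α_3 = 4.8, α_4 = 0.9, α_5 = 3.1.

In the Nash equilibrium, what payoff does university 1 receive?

26.565

University i's FOC: ∂u_i/∂c_i = α_i − c_i = 0, so c_i* = α_i.
NE contributions = (2.1, 2.8, 4.8, 0.9, 3.1); G = 13.7.
u_1 = α_1·G − ½·(c_1)² = 2.1·13.7 − ½·2.1² = 26.565.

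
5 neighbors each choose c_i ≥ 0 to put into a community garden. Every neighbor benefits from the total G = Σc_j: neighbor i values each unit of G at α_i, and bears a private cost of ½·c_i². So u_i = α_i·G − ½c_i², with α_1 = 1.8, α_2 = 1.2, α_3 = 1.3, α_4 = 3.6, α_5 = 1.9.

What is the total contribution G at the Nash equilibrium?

Neighbor i's FOC: ∂u_i/∂c_i = α_i − c_i = 0, so c_i* = α_i.
NE contributions = (1.8, 1.2, 1.3, 3.6, 1.9); G = 9.8.

9.8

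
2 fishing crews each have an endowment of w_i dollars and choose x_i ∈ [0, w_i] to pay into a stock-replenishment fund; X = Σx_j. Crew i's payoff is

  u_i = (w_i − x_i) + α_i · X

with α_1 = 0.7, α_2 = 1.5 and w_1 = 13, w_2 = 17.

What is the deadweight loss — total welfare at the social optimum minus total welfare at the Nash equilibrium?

15.6

∂u_i/∂x_i = α_i − 1, so crew i contributes w_i if α_i > 1, else 0.
α_i > 1 for i ∈ {2}; NE contributions (0, 17), X = 17.
W^NE = Σw_i − X^NE + (Σα_i)·X^NE = 30 + 1.2·17 = 50.4.
Planner: ∂(Σu_j)/∂x_i = Σα_j − 1 = 1.2 > 0, so everyone contributes w_i; X^SO = 30, W^SO = 30 + 1.2·30 = 66.
Deadweight loss = 15.6.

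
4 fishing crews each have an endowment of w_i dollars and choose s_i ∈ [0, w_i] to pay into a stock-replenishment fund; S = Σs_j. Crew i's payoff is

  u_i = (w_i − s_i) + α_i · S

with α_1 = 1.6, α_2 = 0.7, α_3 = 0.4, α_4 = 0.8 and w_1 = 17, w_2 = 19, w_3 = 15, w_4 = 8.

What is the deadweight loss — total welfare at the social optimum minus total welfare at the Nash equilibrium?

105

∂u_i/∂s_i = α_i − 1, so crew i contributes w_i if α_i > 1, else 0.
α_i > 1 for i ∈ {1}; NE contributions (17, 0, 0, 0), S = 17.
W^NE = Σw_i − S^NE + (Σα_i)·S^NE = 59 + 2.5·17 = 101.5.
Planner: ∂(Σu_j)/∂s_i = Σα_j − 1 = 2.5 > 0, so everyone contributes w_i; S^SO = 59, W^SO = 59 + 2.5·59 = 206.5.
Deadweight loss = 105.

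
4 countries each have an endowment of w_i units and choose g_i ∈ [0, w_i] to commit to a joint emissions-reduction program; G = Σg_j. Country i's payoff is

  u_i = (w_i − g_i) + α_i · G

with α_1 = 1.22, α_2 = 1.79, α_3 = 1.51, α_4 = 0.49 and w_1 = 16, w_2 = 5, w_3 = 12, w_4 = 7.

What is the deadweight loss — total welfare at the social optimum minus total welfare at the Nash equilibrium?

28.07

∂u_i/∂g_i = α_i − 1, so country i contributes w_i if α_i > 1, else 0.
α_i > 1 for i ∈ {1, 2, 3}; NE contributions (16, 5, 12, 0), G = 33.
W^NE = Σw_i − G^NE + (Σα_i)·G^NE = 40 + 4.01·33 = 172.33.
Planner: ∂(Σu_j)/∂g_i = Σα_j − 1 = 4.01 > 0, so everyone contributes w_i; G^SO = 40, W^SO = 40 + 4.01·40 = 200.4.
Deadweight loss = 28.07.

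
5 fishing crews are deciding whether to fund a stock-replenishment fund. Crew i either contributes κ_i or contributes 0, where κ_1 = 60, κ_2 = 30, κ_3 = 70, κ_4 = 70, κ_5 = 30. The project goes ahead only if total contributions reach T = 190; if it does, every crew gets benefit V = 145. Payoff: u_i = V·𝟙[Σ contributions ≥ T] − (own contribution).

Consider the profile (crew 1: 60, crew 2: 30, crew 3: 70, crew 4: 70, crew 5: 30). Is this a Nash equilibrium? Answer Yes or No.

No

Total = 260 ≥ 190: provided.
Crew 1 (pledges 60, payoff 85): dropping to 0 → total 200, payoff 145. Profitable deviation.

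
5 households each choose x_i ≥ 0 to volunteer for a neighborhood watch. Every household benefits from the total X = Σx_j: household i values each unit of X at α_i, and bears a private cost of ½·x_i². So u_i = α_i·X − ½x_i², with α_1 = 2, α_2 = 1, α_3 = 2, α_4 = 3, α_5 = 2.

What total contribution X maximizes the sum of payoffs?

50

Planner FOC: ∂(Σu_j)/∂x_i = (Σα_j) − x_i = 0, so x_i^SO = Σα_j = 10 for every i; X^SO = 50.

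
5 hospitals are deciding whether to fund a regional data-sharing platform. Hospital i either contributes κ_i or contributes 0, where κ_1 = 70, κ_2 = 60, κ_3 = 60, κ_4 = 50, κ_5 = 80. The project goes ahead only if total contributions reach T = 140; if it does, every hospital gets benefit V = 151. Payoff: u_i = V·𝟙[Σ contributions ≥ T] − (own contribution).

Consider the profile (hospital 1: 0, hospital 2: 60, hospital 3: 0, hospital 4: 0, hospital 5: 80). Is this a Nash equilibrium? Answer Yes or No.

Yes

Total = 140 ≥ 140: provided.
Hospital 1 (pledges 0, payoff 151): pledging 70 → total 210, payoff 81. No gain.
Hospital 2 (pledges 60, payoff 91): dropping to 0 → total 80, payoff 0. No gain.
Hospital 3 (pledges 0, payoff 151): pledging 60 → total 200, payoff 91. No gain.
Hospital 4 (pledges 0, payoff 151): pledging 50 → total 190, payoff 101. No gain.
Hospital 5 (pledges 80, payoff 71): dropping to 0 → total 60, payoff 0. No gain.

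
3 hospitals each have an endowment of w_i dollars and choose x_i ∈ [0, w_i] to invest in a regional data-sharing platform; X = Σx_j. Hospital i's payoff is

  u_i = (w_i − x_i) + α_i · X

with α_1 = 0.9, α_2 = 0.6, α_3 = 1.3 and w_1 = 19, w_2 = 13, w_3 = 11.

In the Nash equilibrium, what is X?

11

∂u_i/∂x_i = α_i − 1, so hospital i contributes w_i if α_i > 1, else 0.
α_i > 1 for i ∈ {3}; NE contributions (0, 0, 11), X = 11.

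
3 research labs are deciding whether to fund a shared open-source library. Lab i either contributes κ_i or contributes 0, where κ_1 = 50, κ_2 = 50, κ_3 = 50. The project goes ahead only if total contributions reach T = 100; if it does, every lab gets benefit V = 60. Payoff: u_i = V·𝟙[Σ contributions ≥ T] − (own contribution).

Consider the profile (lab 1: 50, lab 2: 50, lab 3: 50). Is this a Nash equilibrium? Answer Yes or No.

No

Total = 150 ≥ 100: provided.
Lab 1 (pledges 50, payoff 10): dropping to 0 → total 100, payoff 60. Profitable deviation.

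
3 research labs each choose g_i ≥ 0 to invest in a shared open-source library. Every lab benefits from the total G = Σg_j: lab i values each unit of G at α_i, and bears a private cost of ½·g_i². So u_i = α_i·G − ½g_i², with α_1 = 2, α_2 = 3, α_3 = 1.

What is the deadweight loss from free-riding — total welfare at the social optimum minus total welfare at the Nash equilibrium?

Lab i's FOC: ∂u_i/∂g_i = α_i − g_i = 0, so g_i* = α_i.
NE contributions = (2, 3, 1); G = 6.
W^NE = (Σα)·G − ½Σα_i² = 6² − ½·14 = 29.
Planner sets g_i = Σα_j = 6 for every i, so G^SO = 3·6 = 18.
W^SO = (Σα)·G^SO − ½·3·(Σα)² = (3/2)·6² = 54.
Deadweight loss = W^SO − W^NE = 25.

25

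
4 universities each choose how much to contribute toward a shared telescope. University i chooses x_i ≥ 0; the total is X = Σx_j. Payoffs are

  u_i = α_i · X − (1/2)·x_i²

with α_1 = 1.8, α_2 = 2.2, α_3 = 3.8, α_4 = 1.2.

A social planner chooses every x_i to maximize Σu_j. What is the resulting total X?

Planner FOC: ∂(Σu_j)/∂x_i = (Σα_j) − x_i = 0, so x_i^SO = Σα_j = 9 for every i; X^SO = 36.

36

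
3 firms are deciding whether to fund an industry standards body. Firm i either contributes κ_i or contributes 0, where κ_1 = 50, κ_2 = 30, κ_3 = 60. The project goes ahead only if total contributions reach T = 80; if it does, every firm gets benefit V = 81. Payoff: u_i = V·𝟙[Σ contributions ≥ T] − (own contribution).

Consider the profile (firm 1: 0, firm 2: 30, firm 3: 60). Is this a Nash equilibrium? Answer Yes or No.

Yes

Total = 90 ≥ 80: provided.
Firm 1 (pledges 0, payoff 81): pledging 50 → total 140, payoff 31. No gain.
Firm 2 (pledges 30, payoff 51): dropping to 0 → total 60, payoff 0. No gain.
Firm 3 (pledges 60, payoff 21): dropping to 0 → total 30, payoff 0. No gain.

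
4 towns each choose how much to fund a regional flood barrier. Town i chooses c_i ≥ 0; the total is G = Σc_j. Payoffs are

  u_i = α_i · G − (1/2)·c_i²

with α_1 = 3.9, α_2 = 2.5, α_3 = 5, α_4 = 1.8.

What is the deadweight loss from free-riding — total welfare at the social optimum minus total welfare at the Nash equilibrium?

Town i's FOC: ∂u_i/∂c_i = α_i − c_i = 0, so c_i* = α_i.
NE contributions = (3.9, 2.5, 5, 1.8); G = 13.2.
W^NE = (Σα)·G − ½Σα_i² = 13.2² − ½·49.7 = 149.39.
Planner sets c_i = Σα_j = 13.2 for every i, so G^SO = 4·13.2 = 52.8.
W^SO = (Σα)·G^SO − ½·4·(Σα)² = (4/2)·13.2² = 348.48.
Deadweight loss = W^SO − W^NE = 199.09.

199.09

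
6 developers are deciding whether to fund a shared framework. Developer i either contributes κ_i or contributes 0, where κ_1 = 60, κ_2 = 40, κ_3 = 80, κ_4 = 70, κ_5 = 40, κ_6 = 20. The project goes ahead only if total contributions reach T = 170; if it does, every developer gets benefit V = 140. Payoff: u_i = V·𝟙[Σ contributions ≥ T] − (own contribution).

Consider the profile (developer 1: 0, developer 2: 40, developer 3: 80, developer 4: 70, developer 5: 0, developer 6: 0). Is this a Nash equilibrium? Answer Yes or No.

Total = 190 ≥ 170: provided.
Developer 1 (pledges 0, payoff 140): pledging 60 → total 250, payoff 80. No gain.
Developer 2 (pledges 40, payoff 100): dropping to 0 → total 150, payoff 0. No gain.
Developer 3 (pledges 80, payoff 60): dropping to 0 → total 110, payoff 0. No gain.
Developer 4 (pledges 70, payoff 70): dropping to 0 → total 120, payoff 0. No gain.
Developer 5 (pledges 0, payoff 140): pledging 40 → total 230, payoff 100. No gain.
Developer 6 (pledges 0, payoff 140): pledging 20 → total 210, payoff 120. No gain.

Yes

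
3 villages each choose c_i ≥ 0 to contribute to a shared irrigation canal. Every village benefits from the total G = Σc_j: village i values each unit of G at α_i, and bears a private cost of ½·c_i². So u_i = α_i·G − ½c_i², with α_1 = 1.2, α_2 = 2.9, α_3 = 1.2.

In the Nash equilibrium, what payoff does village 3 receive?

Village i's FOC: ∂u_i/∂c_i = α_i − c_i = 0, so c_i* = α_i.
NE contributions = (1.2, 2.9, 1.2); G = 5.3.
u_3 = α_3·G − ½·(c_3)² = 1.2·5.3 − ½·1.2² = 5.64.

5.64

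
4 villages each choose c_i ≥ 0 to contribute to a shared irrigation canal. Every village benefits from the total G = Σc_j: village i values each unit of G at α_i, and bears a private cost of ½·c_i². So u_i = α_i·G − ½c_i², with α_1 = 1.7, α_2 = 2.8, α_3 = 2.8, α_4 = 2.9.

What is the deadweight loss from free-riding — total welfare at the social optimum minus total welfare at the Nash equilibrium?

Village i's FOC: ∂u_i/∂c_i = α_i − c_i = 0, so c_i* = α_i.
NE contributions = (1.7, 2.8, 2.8, 2.9); G = 10.2.
W^NE = (Σα)·G − ½Σα_i² = 10.2² − ½·26.98 = 90.55.
Planner sets c_i = Σα_j = 10.2 for every i, so G^SO = 4·10.2 = 40.8.
W^SO = (Σα)·G^SO − ½·4·(Σα)² = (4/2)·10.2² = 208.08.
Deadweight loss = W^SO − W^NE = 117.53.

117.53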